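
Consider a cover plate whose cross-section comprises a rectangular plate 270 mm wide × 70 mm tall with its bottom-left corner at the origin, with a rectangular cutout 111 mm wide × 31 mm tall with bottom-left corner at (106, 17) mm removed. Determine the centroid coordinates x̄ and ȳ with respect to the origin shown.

plate: A = 270 × 70 = 18900.00, centroid at (135.00, 35.00).
hole: A = −(111 × 31) = -3441.00, centroid at (161.50, 32.50).
ΣA = 15459.00 mm², ΣAx̄ = 1995778.50 mm³, ΣAȳ = 549667.50 mm³.
x̄ = 1995778.50/15459.00 = 129.10 mm; ȳ = 549667.50/15459.00 = 35.56 mm.

x̄ = 129.10 mm, ȳ = 35.56 mm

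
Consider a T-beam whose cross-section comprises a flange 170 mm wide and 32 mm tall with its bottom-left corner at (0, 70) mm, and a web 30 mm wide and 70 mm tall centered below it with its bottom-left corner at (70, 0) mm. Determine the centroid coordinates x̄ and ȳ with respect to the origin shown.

x̄ = 85.00 mm, ȳ = 71.80 mm

web: A = 30 × 70 = 2100.00, centroid at (85.00, 35.00).
flange: A = 170 × 32 = 5440.00, centroid at (85.00, 86.00).
ΣA = 7540.00 mm², ΣAx̄ = 640900.00 mm³, ΣAȳ = 541340.00 mm³.
x̄ = 640900.00/7540.00 = 85.00 mm; ȳ = 541340.00/7540.00 = 71.80 mm.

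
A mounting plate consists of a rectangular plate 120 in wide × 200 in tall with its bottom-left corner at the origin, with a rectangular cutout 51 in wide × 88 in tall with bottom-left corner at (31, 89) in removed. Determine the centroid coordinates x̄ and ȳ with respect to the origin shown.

plate: A = 120 × 200 = 24000.00, centroid at (60.00, 100.00).
hole: A = −(51 × 88) = -4488.00, centroid at (56.50, 133.00).
ΣA = 19512.00 in²
ΣAx̄ = (24000.00)(60.00) + (-4488.00)(56.50) = 1186428.00 in³
ΣAȳ = (24000.00)(100.00) + (-4488.00)(133.00) = 1803096.00 in³
x̄ = 1186428.00 / 19512.00 = 60.81 in
ȳ = 1803096.00 / 19512.00 = 92.41 in

x̄ = 60.81 in, ȳ = 92.41 in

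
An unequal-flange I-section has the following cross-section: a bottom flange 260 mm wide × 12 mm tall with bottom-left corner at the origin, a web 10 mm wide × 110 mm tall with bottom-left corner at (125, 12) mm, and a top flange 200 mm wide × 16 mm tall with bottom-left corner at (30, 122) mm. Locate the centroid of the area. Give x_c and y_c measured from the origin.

bottom flange: A = 260 × 12 = 3120.00, centroid at (130.00, 6.00).
web: A = 10 × 110 = 1100.00, centroid at (130.00, 67.00).
top flange: A = 200 × 16 = 3200.00, centroid at (130.00, 130.00).
ΣA = 7420.00 mm²
ΣAx_c = (3120.00)(130.00) + (1100.00)(130.00) + (3200.00)(130.00) = 964600.00 mm³
ΣAy_c = (3120.00)(6.00) + (1100.00)(67.00) + (3200.00)(130.00) = 508420.00 mm³
x_c = 964600.00 / 7420.00 = 130.00 mm
y_c = 508420.00 / 7420.00 = 68.52 mm

x_c = 130.00 mm, y_c = 68.52 mm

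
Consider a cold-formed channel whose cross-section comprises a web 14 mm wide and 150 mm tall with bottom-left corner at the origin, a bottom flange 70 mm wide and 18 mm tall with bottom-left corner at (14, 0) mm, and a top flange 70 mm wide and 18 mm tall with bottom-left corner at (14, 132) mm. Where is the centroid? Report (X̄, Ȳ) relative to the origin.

X̄ = 29.91 mm, Ȳ = 75.00 mm

web: A = 14 × 150 = 2100.00, centroid at (7.00, 75.00).
bottom flange: A = 70 × 18 = 1260.00, centroid at (49.00, 9.00).
top flange: A = 70 × 18 = 1260.00, centroid at (49.00, 141.00).
ΣA = 4620.00 mm², ΣAX̄ = 138180.00 mm³, ΣAȲ = 346500.00 mm³.
X̄ = 138180.00/4620.00 = 29.91 mm; Ȳ = 346500.00/4620.00 = 75.00 mm.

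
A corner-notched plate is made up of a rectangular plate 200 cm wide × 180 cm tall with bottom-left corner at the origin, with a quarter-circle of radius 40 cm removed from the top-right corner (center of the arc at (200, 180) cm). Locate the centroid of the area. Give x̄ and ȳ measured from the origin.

plate: A = 200 × 180 = 36000.00, centroid at (100.00, 90.00).
removed quarter-circle: A = −¼π·40² = -1256.64, centroid at (183.02, 163.02).
ΣA = 34743.36 cm²
ΣAx̄ = (36000.00)(100.00) + (-1256.64)(183.02) = 3370005.92 cm³
ΣAȳ = (36000.00)(90.00) + (-1256.64)(163.02) = 3035138.66 cm³
x̄ = 3370005.92 / 34743.36 = 97.00 cm
ȳ = 3035138.66 / 34743.36 = 87.36 cm

x̄ = 97.00 cm, ȳ = 87.36 cm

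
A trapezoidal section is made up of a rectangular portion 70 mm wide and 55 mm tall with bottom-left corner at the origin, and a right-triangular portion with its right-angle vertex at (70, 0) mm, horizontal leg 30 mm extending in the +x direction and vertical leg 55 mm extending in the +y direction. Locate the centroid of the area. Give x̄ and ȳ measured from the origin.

x̄ = 42.94 mm, ȳ = 25.88 mm

Part | A | x̄ᵢ | ȳᵢ | A·x̄ᵢ | A·ȳᵢ
rectangular portion | 3850.00 | 35.00 | 27.50 | 134750.00 | 105875.00
triangular portion | 825.00 | 80.00 | 18.33 | 66000.00 | 15125.00
Σ | 4675.00 |  |  | 200750.00 | 121000.00
x̄ = 200750.00 / 4675.00 = 42.94 mm
ȳ = 121000.00 / 4675.00 = 25.88 mm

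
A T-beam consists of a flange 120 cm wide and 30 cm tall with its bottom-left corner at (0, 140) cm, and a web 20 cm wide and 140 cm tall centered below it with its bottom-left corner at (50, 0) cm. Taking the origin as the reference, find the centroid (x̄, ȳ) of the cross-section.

Part | A | x̄ᵢ | ȳᵢ | A·x̄ᵢ | A·ȳᵢ
web | 2800.00 | 60.00 | 70.00 | 168000.00 | 196000.00
flange | 3600.00 | 60.00 | 155.00 | 216000.00 | 558000.00
Σ | 6400.00 |  |  | 384000.00 | 754000.00
x̄ = 384000.00 / 6400.00 = 60.00 cm
ȳ = 754000.00 / 6400.00 = 117.81 cm

x̄ = 60.00 cm, ȳ = 117.81 cm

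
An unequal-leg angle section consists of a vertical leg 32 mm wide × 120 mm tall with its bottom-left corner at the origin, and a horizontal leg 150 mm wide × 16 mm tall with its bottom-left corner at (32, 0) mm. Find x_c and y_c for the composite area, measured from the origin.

Part | A | x̄ᵢ | ȳᵢ | A·x̄ᵢ | A·ȳᵢ
vertical leg | 3840.00 | 16.00 | 60.00 | 61440.00 | 230400.00
horizontal leg | 2400.00 | 107.00 | 8.00 | 256800.00 | 19200.00
Σ | 6240.00 |  |  | 318240.00 | 249600.00
x_c = 318240.00 / 6240.00 = 51.00 mm
y_c = 249600.00 / 6240.00 = 40.00 mm

x_c = 51.00 mm, y_c = 40.00 mm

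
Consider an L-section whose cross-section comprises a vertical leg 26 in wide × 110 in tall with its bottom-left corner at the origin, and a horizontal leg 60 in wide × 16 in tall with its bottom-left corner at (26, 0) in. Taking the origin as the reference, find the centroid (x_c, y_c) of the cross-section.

x_c = 23.81 in, y_c = 43.19 in

vertical leg: A = 26 × 110 = 2860.00, centroid at (13.00, 55.00).
horizontal leg: A = 60 × 16 = 960.00, centroid at (56.00, 8.00).
ΣA = 3820.00 in²
ΣAx_c = (2860.00)(13.00) + (960.00)(56.00) = 90940.00 in³
ΣAy_c = (2860.00)(55.00) + (960.00)(8.00) = 164980.00 in³
x_c = 90940.00 / 3820.00 = 23.81 in
y_c = 164980.00 / 3820.00 = 43.19 in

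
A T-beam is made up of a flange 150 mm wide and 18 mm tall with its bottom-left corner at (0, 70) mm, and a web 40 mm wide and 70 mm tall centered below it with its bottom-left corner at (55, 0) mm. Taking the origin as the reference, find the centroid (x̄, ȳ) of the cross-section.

x̄ = 75.00 mm, ȳ = 56.60 mm

web: A = 40 × 70 = 2800.00, centroid at (75.00, 35.00).
flange: A = 150 × 18 = 2700.00, centroid at (75.00, 79.00).
ΣA = 5500.00 mm²
ΣAx̄ = (2800.00)(75.00) + (2700.00)(75.00) = 412500.00 mm³
ΣAȳ = (2800.00)(35.00) + (2700.00)(79.00) = 311300.00 mm³
x̄ = 412500.00 / 5500.00 = 75.00 mm
ȳ = 311300.00 / 5500.00 = 56.60 mm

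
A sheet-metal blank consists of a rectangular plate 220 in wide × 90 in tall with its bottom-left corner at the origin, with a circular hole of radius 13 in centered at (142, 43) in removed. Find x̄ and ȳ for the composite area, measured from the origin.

x̄ = 109.12 in, ȳ = 45.06 in

plate: A = 220 × 90 = 19800.00, centroid at (110.00, 45.00).
hole: A = −π·13² = -530.93, centroid at (142.00, 43.00).
ΣA = 19269.07 in²
ΣAx̄ = (19800.00)(110.00) + (-530.93)(142.00) = 2102608.06 in³
ΣAȳ = (19800.00)(45.00) + (-530.93)(43.00) = 868170.05 in³
x̄ = 2102608.06 / 19269.07 = 109.12 in
ȳ = 868170.05 / 19269.07 = 45.06 in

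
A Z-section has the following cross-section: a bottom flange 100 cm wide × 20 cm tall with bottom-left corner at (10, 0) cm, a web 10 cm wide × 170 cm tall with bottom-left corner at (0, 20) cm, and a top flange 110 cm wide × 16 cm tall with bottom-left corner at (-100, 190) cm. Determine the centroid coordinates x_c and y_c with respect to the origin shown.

x_c = 9.03 cm, y_c = 100.18 cm

bottom flange: A = 100 × 20 = 2000.00, centroid at (60.00, 10.00).
web: A = 10 × 170 = 1700.00, centroid at (5.00, 105.00).
top flange: A = 110 × 16 = 1760.00, centroid at (-45.00, 198.00).
ΣA = 5460.00 cm², ΣAx_c = 49300.00 cm³, ΣAy_c = 546980.00 cm³.
x_c = 49300.00/5460.00 = 9.03 cm; y_c = 546980.00/5460.00 = 100.18 cm.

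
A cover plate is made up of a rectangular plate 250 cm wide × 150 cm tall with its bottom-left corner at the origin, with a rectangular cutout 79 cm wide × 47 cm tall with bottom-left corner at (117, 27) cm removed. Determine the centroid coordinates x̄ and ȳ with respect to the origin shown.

plate: A = 250 × 150 = 37500.00, centroid at (125.00, 75.00).
hole: A = −(79 × 47) = -3713.00, centroid at (156.50, 50.50).
ΣA = 33787.00 cm²
ΣAx̄ = (37500.00)(125.00) + (-3713.00)(156.50) = 4106415.50 cm³
ΣAȳ = (37500.00)(75.00) + (-3713.00)(50.50) = 2624993.50 cm³
x̄ = 4106415.50 / 33787.00 = 121.54 cm
ȳ = 2624993.50 / 33787.00 = 77.69 cm

x̄ = 121.54 cm, ȳ = 77.69 cm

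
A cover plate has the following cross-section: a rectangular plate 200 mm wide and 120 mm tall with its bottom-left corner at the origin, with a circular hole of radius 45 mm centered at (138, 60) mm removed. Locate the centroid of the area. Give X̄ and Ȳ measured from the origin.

plate: A = 200 × 120 = 24000.00, centroid at (100.00, 60.00).
hole: A = −π·45² = -6361.73, centroid at (138.00, 60.00).
ΣA = 17638.27 mm², ΣAX̄ = 1522081.93 mm³, ΣAȲ = 1058296.49 mm³.
X̄ = 1522081.93/17638.27 = 86.29 mm; Ȳ = 1058296.49/17638.27 = 60.00 mm.

X̄ = 86.29 mm, Ȳ = 60.00 mm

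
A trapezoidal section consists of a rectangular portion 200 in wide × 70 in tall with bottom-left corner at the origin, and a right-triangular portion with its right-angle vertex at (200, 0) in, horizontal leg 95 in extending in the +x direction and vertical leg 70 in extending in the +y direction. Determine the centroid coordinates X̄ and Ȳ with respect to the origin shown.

X̄ = 125.27 in, Ȳ = 32.76 in

rectangular portion: A = 200 × 70 = 14000.00, centroid at (100.00, 35.00).
triangular portion: A = ½·95·70 = 3325.00, centroid at (231.67, 23.33).
ΣA = 17325.00 in², ΣAX̄ = 2170291.67 in³, ΣAȲ = 567583.33 in³.
X̄ = 2170291.67/17325.00 = 125.27 in; Ȳ = 567583.33/17325.00 = 32.76 in.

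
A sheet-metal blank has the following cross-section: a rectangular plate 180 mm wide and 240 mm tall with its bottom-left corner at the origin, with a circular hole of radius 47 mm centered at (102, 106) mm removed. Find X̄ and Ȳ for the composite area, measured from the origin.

Part | A | x̄ᵢ | ȳᵢ | A·x̄ᵢ | A·ȳᵢ
plate | 43200.00 | 90.00 | 120.00 | 3888000.00 | 5184000.00
hole | -6939.78 | 102.00 | 106.00 | -707857.37 | -735616.49
Σ | 36260.22 |  |  | 3180142.63 | 4448383.51
X̄ = 3180142.63 / 36260.22 = 87.70 mm
Ȳ = 4448383.51 / 36260.22 = 122.68 mm

X̄ = 87.70 mm, Ȳ = 122.68 mm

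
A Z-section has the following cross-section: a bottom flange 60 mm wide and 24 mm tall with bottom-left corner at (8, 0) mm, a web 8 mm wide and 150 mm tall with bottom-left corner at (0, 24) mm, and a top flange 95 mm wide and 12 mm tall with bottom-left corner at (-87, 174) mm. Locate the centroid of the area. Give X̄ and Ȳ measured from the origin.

bottom flange: A = 60 × 24 = 1440.00, centroid at (38.00, 12.00).
web: A = 8 × 150 = 1200.00, centroid at (4.00, 99.00).
top flange: A = 95 × 12 = 1140.00, centroid at (-39.50, 180.00).
ΣA = 3780.00 mm², ΣAX̄ = 14490.00 mm³, ΣAȲ = 341280.00 mm³.
X̄ = 14490.00/3780.00 = 3.83 mm; Ȳ = 341280.00/3780.00 = 90.29 mm.

X̄ = 3.83 mm, Ȳ = 90.29 mm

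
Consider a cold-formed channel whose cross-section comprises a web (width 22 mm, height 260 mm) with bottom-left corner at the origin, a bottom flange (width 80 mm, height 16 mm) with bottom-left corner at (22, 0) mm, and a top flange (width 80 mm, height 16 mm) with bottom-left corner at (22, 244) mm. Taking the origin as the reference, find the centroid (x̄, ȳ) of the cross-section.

web: A = 22 × 260 = 5720.00, centroid at (11.00, 130.00).
bottom flange: A = 80 × 16 = 1280.00, centroid at (62.00, 8.00).
top flange: A = 80 × 16 = 1280.00, centroid at (62.00, 252.00).
ΣA = 8280.00 mm², ΣAx̄ = 221640.00 mm³, ΣAȳ = 1076400.00 mm³.
x̄ = 221640.00/8280.00 = 26.77 mm; ȳ = 1076400.00/8280.00 = 130.00 mm.

x̄ = 26.77 mm, ȳ = 130.00 mm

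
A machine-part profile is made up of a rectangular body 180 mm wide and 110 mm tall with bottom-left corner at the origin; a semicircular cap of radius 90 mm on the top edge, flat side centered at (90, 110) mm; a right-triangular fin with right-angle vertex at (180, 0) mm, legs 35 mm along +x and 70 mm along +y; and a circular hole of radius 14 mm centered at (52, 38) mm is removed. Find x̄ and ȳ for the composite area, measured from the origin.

x̄ = 94.47 mm, ȳ = 89.93 mm

Part | A | x̄ᵢ | ȳᵢ | A·x̄ᵢ | A·ȳᵢ
rectangular body | 19800.00 | 90.00 | 55.00 | 1782000.00 | 1089000.00
semicircular top | 12723.45 | 90.00 | 148.20 | 1145110.52 | 1885579.53
triangular fin | 1225.00 | 191.67 | 23.33 | 234791.67 | 28583.33
hole | -615.75 | 52.00 | 38.00 | -32019.11 | -23398.58
Σ | 33132.70 |  |  | 3129883.08 | 2979764.28
x̄ = 3129883.08 / 33132.70 = 94.47 mm
ȳ = 2979764.28 / 33132.70 = 89.93 mm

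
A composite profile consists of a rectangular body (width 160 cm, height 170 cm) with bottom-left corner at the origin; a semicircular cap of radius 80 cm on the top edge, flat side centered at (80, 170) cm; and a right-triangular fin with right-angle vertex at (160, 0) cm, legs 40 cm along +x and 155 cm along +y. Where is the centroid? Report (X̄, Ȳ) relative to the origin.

X̄ = 87.17 cm, Ȳ = 112.07 cm

rectangular body: A = 160 × 170 = 27200.00, centroid at (80.00, 85.00).
semicircular top: A = ½π·80² = 10053.10, centroid at (80.00, 203.95).
triangular fin: A = ½·40·155 = 3100.00, centroid at (173.33, 51.67).
ΣA = 40353.10 cm², ΣAX̄ = 3517581.05 cm³, ΣAȲ = 4522526.40 cm³.
X̄ = 3517581.05/40353.10 = 87.17 cm; Ȳ = 4522526.40/40353.10 = 112.07 cm.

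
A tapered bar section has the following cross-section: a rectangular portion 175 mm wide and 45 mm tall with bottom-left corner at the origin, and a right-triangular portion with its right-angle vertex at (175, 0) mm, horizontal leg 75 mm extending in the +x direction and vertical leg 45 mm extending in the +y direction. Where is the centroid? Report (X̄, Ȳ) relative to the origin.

X̄ = 107.35 mm, Ȳ = 21.18 mm

rectangular portion: A = 175 × 45 = 7875.00, centroid at (87.50, 22.50).
triangular portion: A = ½·75·45 = 1687.50, centroid at (200.00, 15.00).
ΣA = 9562.50 mm², ΣAX̄ = 1026562.50 mm³, ΣAȲ = 202500.00 mm³.
X̄ = 1026562.50/9562.50 = 107.35 mm; Ȳ = 202500.00/9562.50 = 21.18 mm.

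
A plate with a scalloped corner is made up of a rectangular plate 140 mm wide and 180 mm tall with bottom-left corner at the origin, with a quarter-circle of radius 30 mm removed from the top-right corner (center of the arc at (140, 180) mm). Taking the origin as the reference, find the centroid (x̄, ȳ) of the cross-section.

x̄ = 68.35 mm, ȳ = 87.77 mm

plate: A = 140 × 180 = 25200.00, centroid at (70.00, 90.00).
removed quarter-circle: A = −¼π·30² = -706.86, centroid at (127.27, 167.27).
ΣA = 24493.14 mm², ΣAx̄ = 1674039.83 mm³, ΣAȳ = 2149765.50 mm³.
x̄ = 1674039.83/24493.14 = 68.35 mm; ȳ = 2149765.50/24493.14 = 87.77 mm.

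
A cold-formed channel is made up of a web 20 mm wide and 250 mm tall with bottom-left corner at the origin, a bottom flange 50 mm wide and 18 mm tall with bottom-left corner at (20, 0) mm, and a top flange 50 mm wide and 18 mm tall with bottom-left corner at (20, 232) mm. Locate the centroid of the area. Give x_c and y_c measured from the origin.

web: A = 20 × 250 = 5000.00, centroid at (10.00, 125.00).
bottom flange: A = 50 × 18 = 900.00, centroid at (45.00, 9.00).
top flange: A = 50 × 18 = 900.00, centroid at (45.00, 241.00).
ΣA = 6800.00 mm², ΣAx_c = 131000.00 mm³, ΣAy_c = 850000.00 mm³.
x_c = 131000.00/6800.00 = 19.26 mm; y_c = 850000.00/6800.00 = 125.00 mm.

x_c = 19.26 mm, y_c = 125.00 mm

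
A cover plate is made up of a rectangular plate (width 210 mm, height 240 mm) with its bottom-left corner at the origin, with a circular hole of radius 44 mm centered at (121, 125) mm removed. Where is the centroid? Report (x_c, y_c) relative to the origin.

x_c = 102.80 mm, y_c = 119.31 mm

plate: A = 210 × 240 = 50400.00, centroid at (105.00, 120.00).
hole: A = −π·44² = -6082.12, centroid at (121.00, 125.00).
ΣA = 44317.88 mm²
ΣAx_c = (50400.00)(105.00) + (-6082.12)(121.00) = 4556063.07 mm³
ΣAy_c = (50400.00)(120.00) + (-6082.12)(125.00) = 5287734.58 mm³
x_c = 4556063.07 / 44317.88 = 102.80 mm
y_c = 5287734.58 / 44317.88 = 119.31 mm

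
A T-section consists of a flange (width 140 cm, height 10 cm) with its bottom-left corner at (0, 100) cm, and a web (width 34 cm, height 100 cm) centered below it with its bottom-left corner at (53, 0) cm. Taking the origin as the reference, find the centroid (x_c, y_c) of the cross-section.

web: A = 34 × 100 = 3400.00, centroid at (70.00, 50.00).
flange: A = 140 × 10 = 1400.00, centroid at (70.00, 105.00).
ΣA = 4800.00 cm²
ΣAx_c = (3400.00)(70.00) + (1400.00)(70.00) = 336000.00 cm³
ΣAy_c = (3400.00)(50.00) + (1400.00)(105.00) = 317000.00 cm³
x_c = 336000.00 / 4800.00 = 70.00 cm
y_c = 317000.00 / 4800.00 = 66.04 cm

x_c = 70.00 cm, y_c = 66.04 cm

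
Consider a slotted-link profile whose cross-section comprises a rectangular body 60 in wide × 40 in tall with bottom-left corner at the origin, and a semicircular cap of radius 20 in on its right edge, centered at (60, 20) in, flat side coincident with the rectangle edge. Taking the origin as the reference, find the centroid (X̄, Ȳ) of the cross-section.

rectangular body: A = 60 × 40 = 2400.00, centroid at (30.00, 20.00).
semicircular end: A = ½π·20² = 628.32, centroid at (68.49, 20.00).
ΣA = 3028.32 in²
ΣAX̄ = (2400.00)(30.00) + (628.32)(68.49) = 115032.45 in³
ΣAȲ = (2400.00)(20.00) + (628.32)(20.00) = 60566.37 in³
X̄ = 115032.45 / 3028.32 = 37.99 in
Ȳ = 60566.37 / 3028.32 = 20.00 in

X̄ = 37.99 in, Ȳ = 20.00 in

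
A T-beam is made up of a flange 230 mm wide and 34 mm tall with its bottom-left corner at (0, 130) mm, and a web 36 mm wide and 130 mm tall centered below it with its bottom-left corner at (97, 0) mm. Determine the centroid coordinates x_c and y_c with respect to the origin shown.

x_c = 115.00 mm, y_c = 116.30 mm

web: A = 36 × 130 = 4680.00, centroid at (115.00, 65.00).
flange: A = 230 × 34 = 7820.00, centroid at (115.00, 147.00).
ΣA = 12500.00 mm², ΣAx_c = 1437500.00 mm³, ΣAy_c = 1453740.00 mm³.
x_c = 1437500.00/12500.00 = 115.00 mm; y_c = 1453740.00/12500.00 = 116.30 mm.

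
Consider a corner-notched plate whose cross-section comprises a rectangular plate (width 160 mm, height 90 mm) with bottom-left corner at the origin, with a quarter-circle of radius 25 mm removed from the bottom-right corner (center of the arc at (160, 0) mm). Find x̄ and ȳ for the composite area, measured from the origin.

Part | A | x̄ᵢ | ȳᵢ | A·x̄ᵢ | A·ȳᵢ
plate | 14400.00 | 80.00 | 45.00 | 1152000.00 | 648000.00
removed quarter-circle | -490.87 | 149.39 | 10.61 | -73331.48 | -5208.33
Σ | 13909.13 |  |  | 1078668.52 | 642791.67
x̄ = 1078668.52 / 13909.13 = 77.55 mm
ȳ = 642791.67 / 13909.13 = 46.21 mm

x̄ = 77.55 mm, ȳ = 46.21 mm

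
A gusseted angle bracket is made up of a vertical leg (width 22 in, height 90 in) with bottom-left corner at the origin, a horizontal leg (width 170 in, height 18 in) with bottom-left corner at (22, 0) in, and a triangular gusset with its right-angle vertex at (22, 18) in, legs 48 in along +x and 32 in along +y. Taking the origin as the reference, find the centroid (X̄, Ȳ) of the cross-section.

X̄ = 65.15 in, Ȳ = 23.87 in

Part | A | x̄ᵢ | ȳᵢ | A·x̄ᵢ | A·ȳᵢ
vertical leg | 1980.00 | 11.00 | 45.00 | 21780.00 | 89100.00
horizontal leg | 3060.00 | 107.00 | 9.00 | 327420.00 | 27540.00
gusset | 768.00 | 38.00 | 28.67 | 29184.00 | 22016.00
Σ | 5808.00 |  |  | 378384.00 | 138656.00
X̄ = 378384.00 / 5808.00 = 65.15 in
Ȳ = 138656.00 / 5808.00 = 23.87 in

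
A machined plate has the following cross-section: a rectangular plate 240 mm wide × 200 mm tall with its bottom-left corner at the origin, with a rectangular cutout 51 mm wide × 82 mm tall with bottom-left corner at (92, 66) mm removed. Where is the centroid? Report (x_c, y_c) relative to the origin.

plate: A = 240 × 200 = 48000.00, centroid at (120.00, 100.00).
hole: A = −(51 × 82) = -4182.00, centroid at (117.50, 107.00).
ΣA = 43818.00 mm²
ΣAx_c = (48000.00)(120.00) + (-4182.00)(117.50) = 5268615.00 mm³
ΣAy_c = (48000.00)(100.00) + (-4182.00)(107.00) = 4352526.00 mm³
x_c = 5268615.00 / 43818.00 = 120.24 mm
y_c = 4352526.00 / 43818.00 = 99.33 mm

x_c = 120.24 mm, y_c = 99.33 mm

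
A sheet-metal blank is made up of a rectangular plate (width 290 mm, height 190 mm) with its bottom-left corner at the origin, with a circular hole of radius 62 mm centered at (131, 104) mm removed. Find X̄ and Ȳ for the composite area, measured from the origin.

plate: A = 290 × 190 = 55100.00, centroid at (145.00, 95.00).
hole: A = −π·62² = -12076.28, centroid at (131.00, 104.00).
ΣA = 43023.72 mm²
ΣAX̄ = (55100.00)(145.00) + (-12076.28)(131.00) = 6407507.04 mm³
ΣAȲ = (55100.00)(95.00) + (-12076.28)(104.00) = 3978566.66 mm³
X̄ = 6407507.04 / 43023.72 = 148.93 mm
Ȳ = 3978566.66 / 43023.72 = 92.47 mm

X̄ = 148.93 mm, Ȳ = 92.47 mm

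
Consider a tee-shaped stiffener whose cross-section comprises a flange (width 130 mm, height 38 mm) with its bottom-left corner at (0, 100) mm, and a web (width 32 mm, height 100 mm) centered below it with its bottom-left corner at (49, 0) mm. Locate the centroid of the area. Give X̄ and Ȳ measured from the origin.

web: A = 32 × 100 = 3200.00, centroid at (65.00, 50.00).
flange: A = 130 × 38 = 4940.00, centroid at (65.00, 119.00).
ΣA = 8140.00 mm², ΣAX̄ = 529100.00 mm³, ΣAȲ = 747860.00 mm³.
X̄ = 529100.00/8140.00 = 65.00 mm; Ȳ = 747860.00/8140.00 = 91.87 mm.

X̄ = 65.00 mm, Ȳ = 91.87 mm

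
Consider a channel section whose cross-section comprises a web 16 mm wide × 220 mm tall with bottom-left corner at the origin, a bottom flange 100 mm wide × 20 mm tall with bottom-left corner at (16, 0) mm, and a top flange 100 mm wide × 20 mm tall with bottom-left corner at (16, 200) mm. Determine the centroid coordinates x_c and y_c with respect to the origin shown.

Part | A | x̄ᵢ | ȳᵢ | A·x̄ᵢ | A·ȳᵢ
web | 3520.00 | 8.00 | 110.00 | 28160.00 | 387200.00
bottom flange | 2000.00 | 66.00 | 10.00 | 132000.00 | 20000.00
top flange | 2000.00 | 66.00 | 210.00 | 132000.00 | 420000.00
Σ | 7520.00 |  |  | 292160.00 | 827200.00
x_c = 292160.00 / 7520.00 = 38.85 mm
y_c = 827200.00 / 7520.00 = 110.00 mm

x_c = 38.85 mm, y_c = 110.00 mm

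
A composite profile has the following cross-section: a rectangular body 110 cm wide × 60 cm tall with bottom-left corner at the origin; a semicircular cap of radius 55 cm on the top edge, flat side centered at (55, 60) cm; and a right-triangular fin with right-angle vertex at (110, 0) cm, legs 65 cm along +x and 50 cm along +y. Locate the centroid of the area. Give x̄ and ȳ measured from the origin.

x̄ = 64.60 cm, ȳ = 47.86 cm

rectangular body: A = 110 × 60 = 6600.00, centroid at (55.00, 30.00).
semicircular top: A = ½π·55² = 4751.66, centroid at (55.00, 83.34).
triangular fin: A = ½·65·50 = 1625.00, centroid at (131.67, 16.67).
ΣA = 12976.66 cm², ΣAx̄ = 838299.57 cm³, ΣAȳ = 621099.53 cm³.
x̄ = 838299.57/12976.66 = 64.60 cm; ȳ = 621099.53/12976.66 = 47.86 cm.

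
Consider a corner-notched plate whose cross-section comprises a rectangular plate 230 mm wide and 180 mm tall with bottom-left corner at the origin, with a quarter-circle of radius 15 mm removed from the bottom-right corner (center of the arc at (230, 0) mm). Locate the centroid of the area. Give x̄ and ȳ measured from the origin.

x̄ = 114.53 mm, ȳ = 90.36 mm

plate: A = 230 × 180 = 41400.00, centroid at (115.00, 90.00).
removed quarter-circle: A = −¼π·15² = -176.71, centroid at (223.63, 6.37).
ΣA = 41223.29 mm², ΣAx̄ = 4721480.65 mm³, ΣAȳ = 3724875.00 mm³.
x̄ = 4721480.65/41223.29 = 114.53 mm; ȳ = 3724875.00/41223.29 = 90.36 mm.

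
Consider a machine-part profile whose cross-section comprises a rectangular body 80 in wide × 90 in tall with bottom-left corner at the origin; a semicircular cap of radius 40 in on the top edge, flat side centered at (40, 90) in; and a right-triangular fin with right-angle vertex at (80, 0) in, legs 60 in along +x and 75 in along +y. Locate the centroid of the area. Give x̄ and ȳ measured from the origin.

x̄ = 51.28 in, ȳ = 54.26 in

rectangular body: A = 80 × 90 = 7200.00, centroid at (40.00, 45.00).
semicircular top: A = ½π·40² = 2513.27, centroid at (40.00, 106.98).
triangular fin: A = ½·60·75 = 2250.00, centroid at (100.00, 25.00).
ΣA = 11963.27 in²
ΣAx̄ = (7200.00)(40.00) + (2513.27)(40.00) + (2250.00)(100.00) = 613530.96 in³
ΣAȳ = (7200.00)(45.00) + (2513.27)(106.98) + (2250.00)(25.00) = 649111.34 in³
x̄ = 613530.96 / 11963.27 = 51.28 in
ȳ = 649111.34 / 11963.27 = 54.26 in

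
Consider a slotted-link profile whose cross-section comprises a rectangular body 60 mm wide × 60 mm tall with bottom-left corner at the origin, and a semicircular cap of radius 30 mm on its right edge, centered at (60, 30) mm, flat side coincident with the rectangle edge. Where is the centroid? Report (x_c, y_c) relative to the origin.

x_c = 42.05 mm, y_c = 30.00 mm

rectangular body: A = 60 × 60 = 3600.00, centroid at (30.00, 30.00).
semicircular end: A = ½π·30² = 1413.72, centroid at (72.73, 30.00).
ΣA = 5013.72 mm²
ΣAx_c = (3600.00)(30.00) + (1413.72)(72.73) = 210823.00 mm³
ΣAy_c = (3600.00)(30.00) + (1413.72)(30.00) = 150411.50 mm³
x_c = 210823.00 / 5013.72 = 42.05 mm
y_c = 150411.50 / 5013.72 = 30.00 mm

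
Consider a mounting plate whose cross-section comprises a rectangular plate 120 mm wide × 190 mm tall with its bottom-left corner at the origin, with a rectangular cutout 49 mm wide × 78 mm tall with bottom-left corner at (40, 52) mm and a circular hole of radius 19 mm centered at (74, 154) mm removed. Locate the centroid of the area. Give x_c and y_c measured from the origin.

plate: A = 120 × 190 = 22800.00, centroid at (60.00, 95.00).
hole 1: A = −(49 × 78) = -3822.00, centroid at (64.50, 91.00).
hole 2: A = −π·19² = -1134.11, centroid at (74.00, 154.00).
ΣA = 17843.89 mm²
ΣAx_c = (22800.00)(60.00) + (-3822.00)(64.50) + (-1134.11)(74.00) = 1037556.49 mm³
ΣAy_c = (22800.00)(95.00) + (-3822.00)(91.00) + (-1134.11)(154.00) = 1643544.30 mm³
x_c = 1037556.49 / 17843.89 = 58.15 mm
y_c = 1643544.30 / 17843.89 = 92.11 mm

x_c = 58.15 mm, y_c = 92.11 mm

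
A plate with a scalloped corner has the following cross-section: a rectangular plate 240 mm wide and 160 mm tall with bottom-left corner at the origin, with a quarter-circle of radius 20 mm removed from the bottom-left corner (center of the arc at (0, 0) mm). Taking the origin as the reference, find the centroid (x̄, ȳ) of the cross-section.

x̄ = 120.92 mm, ȳ = 80.59 mm

plate: A = 240 × 160 = 38400.00, centroid at (120.00, 80.00).
removed quarter-circle: A = −¼π·20² = -314.16, centroid at (8.49, 8.49).
ΣA = 38085.84 mm², ΣAx̄ = 4605333.33 mm³, ΣAȳ = 3069333.33 mm³.
x̄ = 4605333.33/38085.84 = 120.92 mm; ȳ = 3069333.33/38085.84 = 80.59 mm.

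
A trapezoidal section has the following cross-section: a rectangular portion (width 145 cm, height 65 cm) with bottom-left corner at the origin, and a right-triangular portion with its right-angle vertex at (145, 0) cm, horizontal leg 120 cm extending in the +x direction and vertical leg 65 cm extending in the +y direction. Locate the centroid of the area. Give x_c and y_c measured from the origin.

rectangular portion: A = 145 × 65 = 9425.00, centroid at (72.50, 32.50).
triangular portion: A = ½·120·65 = 3900.00, centroid at (185.00, 21.67).
ΣA = 13325.00 cm²
ΣAx_c = (9425.00)(72.50) + (3900.00)(185.00) = 1404812.50 cm³
ΣAy_c = (9425.00)(32.50) + (3900.00)(21.67) = 390812.50 cm³
x_c = 1404812.50 / 13325.00 = 105.43 cm
y_c = 390812.50 / 13325.00 = 29.33 cm

x_c = 105.43 cm, y_c = 29.33 cm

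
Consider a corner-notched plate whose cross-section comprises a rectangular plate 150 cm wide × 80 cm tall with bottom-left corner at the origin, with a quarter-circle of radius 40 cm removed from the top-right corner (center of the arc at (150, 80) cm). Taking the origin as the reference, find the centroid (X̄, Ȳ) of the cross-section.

plate: A = 150 × 80 = 12000.00, centroid at (75.00, 40.00).
removed quarter-circle: A = −¼π·40² = -1256.64, centroid at (133.02, 63.02).
ΣA = 10743.36 cm²
ΣAX̄ = (12000.00)(75.00) + (-1256.64)(133.02) = 732837.77 cm³
ΣAȲ = (12000.00)(40.00) + (-1256.64)(63.02) = 400802.37 cm³
X̄ = 732837.77 / 10743.36 = 68.21 cm
Ȳ = 400802.37 / 10743.36 = 37.31 cm

X̄ = 68.21 cm, Ȳ = 37.31 cm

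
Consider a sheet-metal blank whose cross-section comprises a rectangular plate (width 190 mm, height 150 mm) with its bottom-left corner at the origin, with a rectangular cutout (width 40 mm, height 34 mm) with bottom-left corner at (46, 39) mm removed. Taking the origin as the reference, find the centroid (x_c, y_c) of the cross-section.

plate: A = 190 × 150 = 28500.00, centroid at (95.00, 75.00).
hole: A = −(40 × 34) = -1360.00, centroid at (66.00, 56.00).
ΣA = 27140.00 mm², ΣAx_c = 2617740.00 mm³, ΣAy_c = 2061340.00 mm³.
x_c = 2617740.00/27140.00 = 96.45 mm; y_c = 2061340.00/27140.00 = 75.95 mm.

x_c = 96.45 mm, y_c = 75.95 mm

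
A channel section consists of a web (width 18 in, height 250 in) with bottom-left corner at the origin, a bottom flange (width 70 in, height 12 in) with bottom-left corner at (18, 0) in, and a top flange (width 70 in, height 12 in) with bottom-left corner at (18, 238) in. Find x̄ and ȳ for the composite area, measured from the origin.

x̄ = 20.96 in, ȳ = 125.00 in

Part | A | x̄ᵢ | ȳᵢ | A·x̄ᵢ | A·ȳᵢ
web | 4500.00 | 9.00 | 125.00 | 40500.00 | 562500.00
bottom flange | 840.00 | 53.00 | 6.00 | 44520.00 | 5040.00
top flange | 840.00 | 53.00 | 244.00 | 44520.00 | 204960.00
Σ | 6180.00 |  |  | 129540.00 | 772500.00
x̄ = 129540.00 / 6180.00 = 20.96 in
ȳ = 772500.00 / 6180.00 = 125.00 in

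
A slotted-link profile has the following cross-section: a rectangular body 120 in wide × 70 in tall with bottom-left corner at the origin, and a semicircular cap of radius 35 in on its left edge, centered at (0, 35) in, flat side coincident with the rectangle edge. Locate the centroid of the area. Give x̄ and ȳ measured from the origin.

rectangular body: A = 120 × 70 = 8400.00, centroid at (60.00, 35.00).
semicircular end: A = ½π·35² = 1924.23, centroid at (-14.85, 35.00).
ΣA = 10324.23 in²
ΣAx̄ = (8400.00)(60.00) + (1924.23)(-14.85) = 475416.67 in³
ΣAȳ = (8400.00)(35.00) + (1924.23)(35.00) = 361347.89 in³
x̄ = 475416.67 / 10324.23 = 46.05 in
ȳ = 361347.89 / 10324.23 = 35.00 in

x̄ = 46.05 in, ȳ = 35.00 in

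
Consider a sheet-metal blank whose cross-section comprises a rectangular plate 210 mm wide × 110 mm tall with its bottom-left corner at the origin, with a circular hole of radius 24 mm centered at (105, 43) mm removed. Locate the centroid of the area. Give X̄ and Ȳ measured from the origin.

X̄ = 105.00 mm, Ȳ = 56.02 mm

plate: A = 210 × 110 = 23100.00, centroid at (105.00, 55.00).
hole: A = −π·24² = -1809.56, centroid at (105.00, 43.00).
ΣA = 21290.44 mm²
ΣAX̄ = (23100.00)(105.00) + (-1809.56)(105.00) = 2235496.48 mm³
ΣAȲ = (23100.00)(55.00) + (-1809.56)(43.00) = 1192689.03 mm³
X̄ = 2235496.48 / 21290.44 = 105.00 mm
Ȳ = 1192689.03 / 21290.44 = 56.02 mm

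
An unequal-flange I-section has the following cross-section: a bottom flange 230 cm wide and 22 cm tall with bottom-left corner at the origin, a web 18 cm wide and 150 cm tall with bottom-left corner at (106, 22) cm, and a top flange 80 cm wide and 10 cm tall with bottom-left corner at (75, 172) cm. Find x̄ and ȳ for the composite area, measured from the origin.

Part | A | x̄ᵢ | ȳᵢ | A·x̄ᵢ | A·ȳᵢ
bottom flange | 5060.00 | 115.00 | 11.00 | 581900.00 | 55660.00
web | 2700.00 | 115.00 | 97.00 | 310500.00 | 261900.00
top flange | 800.00 | 115.00 | 177.00 | 92000.00 | 141600.00
Σ | 8560.00 |  |  | 984400.00 | 459160.00
x̄ = 984400.00 / 8560.00 = 115.00 cm
ȳ = 459160.00 / 8560.00 = 53.64 cm

x̄ = 115.00 cm, ȳ = 53.64 cm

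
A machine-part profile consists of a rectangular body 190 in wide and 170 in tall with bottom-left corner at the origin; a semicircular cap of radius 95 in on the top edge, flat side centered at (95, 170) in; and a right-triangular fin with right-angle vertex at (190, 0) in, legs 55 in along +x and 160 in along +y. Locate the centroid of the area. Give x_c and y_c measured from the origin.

x_c = 104.80 in, y_c = 117.18 in

rectangular body: A = 190 × 170 = 32300.00, centroid at (95.00, 85.00).
semicircular top: A = ½π·95² = 14176.44, centroid at (95.00, 210.32).
triangular fin: A = ½·55·160 = 4400.00, centroid at (208.33, 53.33).
ΣA = 50876.44 in², ΣAx_c = 5331928.17 in³, ΣAy_c = 5961744.26 in³.
x_c = 5331928.17/50876.44 = 104.80 in; y_c = 5961744.26/50876.44 = 117.18 in.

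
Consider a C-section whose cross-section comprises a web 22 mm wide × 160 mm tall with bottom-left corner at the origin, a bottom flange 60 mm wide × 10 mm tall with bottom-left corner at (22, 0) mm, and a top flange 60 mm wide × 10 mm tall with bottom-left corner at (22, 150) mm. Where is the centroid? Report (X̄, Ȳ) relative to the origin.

web: A = 22 × 160 = 3520.00, centroid at (11.00, 80.00).
bottom flange: A = 60 × 10 = 600.00, centroid at (52.00, 5.00).
top flange: A = 60 × 10 = 600.00, centroid at (52.00, 155.00).
ΣA = 4720.00 mm², ΣAX̄ = 101120.00 mm³, ΣAȲ = 377600.00 mm³.
X̄ = 101120.00/4720.00 = 21.42 mm; Ȳ = 377600.00/4720.00 = 80.00 mm.

X̄ = 21.42 mm, Ȳ = 80.00 mm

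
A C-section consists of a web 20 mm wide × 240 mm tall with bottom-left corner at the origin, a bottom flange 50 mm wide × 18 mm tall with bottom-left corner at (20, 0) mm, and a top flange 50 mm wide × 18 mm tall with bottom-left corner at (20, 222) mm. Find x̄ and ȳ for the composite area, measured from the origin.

x̄ = 19.55 mm, ȳ = 120.00 mm

web: A = 20 × 240 = 4800.00, centroid at (10.00, 120.00).
bottom flange: A = 50 × 18 = 900.00, centroid at (45.00, 9.00).
top flange: A = 50 × 18 = 900.00, centroid at (45.00, 231.00).
ΣA = 6600.00 mm²
ΣAx̄ = (4800.00)(10.00) + (900.00)(45.00) + (900.00)(45.00) = 129000.00 mm³
ΣAȳ = (4800.00)(120.00) + (900.00)(9.00) + (900.00)(231.00) = 792000.00 mm³
x̄ = 129000.00 / 6600.00 = 19.55 mm
ȳ = 792000.00 / 6600.00 = 120.00 mm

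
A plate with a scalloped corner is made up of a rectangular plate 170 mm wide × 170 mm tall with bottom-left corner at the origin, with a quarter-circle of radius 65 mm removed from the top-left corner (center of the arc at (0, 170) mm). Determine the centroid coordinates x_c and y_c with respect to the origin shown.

plate: A = 170 × 170 = 28900.00, centroid at (85.00, 85.00).
removed quarter-circle: A = −¼π·65² = -3318.31, centroid at (27.59, 142.41).
ΣA = 25581.69 mm², ΣAx_c = 2364958.33 mm³, ΣAy_c = 1983929.44 mm³.
x_c = 2364958.33/25581.69 = 92.45 mm; y_c = 1983929.44/25581.69 = 77.55 mm.

x_c = 92.45 mm, y_c = 77.55 mm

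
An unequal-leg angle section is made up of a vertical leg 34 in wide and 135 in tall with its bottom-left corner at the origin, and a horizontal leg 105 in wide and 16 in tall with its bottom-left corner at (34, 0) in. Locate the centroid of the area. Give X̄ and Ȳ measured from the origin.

Part | A | x̄ᵢ | ȳᵢ | A·x̄ᵢ | A·ȳᵢ
vertical leg | 4590.00 | 17.00 | 67.50 | 78030.00 | 309825.00
horizontal leg | 1680.00 | 86.50 | 8.00 | 145320.00 | 13440.00
Σ | 6270.00 |  |  | 223350.00 | 323265.00
X̄ = 223350.00 / 6270.00 = 35.62 in
Ȳ = 323265.00 / 6270.00 = 51.56 in

X̄ = 35.62 in, Ȳ = 51.56 in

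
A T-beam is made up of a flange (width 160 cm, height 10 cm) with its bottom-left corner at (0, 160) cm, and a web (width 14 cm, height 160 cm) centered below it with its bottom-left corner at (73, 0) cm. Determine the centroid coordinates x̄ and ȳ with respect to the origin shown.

x̄ = 80.00 cm, ȳ = 115.42 cm

web: A = 14 × 160 = 2240.00, centroid at (80.00, 80.00).
flange: A = 160 × 10 = 1600.00, centroid at (80.00, 165.00).
ΣA = 3840.00 cm²
ΣAx̄ = (2240.00)(80.00) + (1600.00)(80.00) = 307200.00 cm³
ΣAȳ = (2240.00)(80.00) + (1600.00)(165.00) = 443200.00 cm³
x̄ = 307200.00 / 3840.00 = 80.00 cm
ȳ = 443200.00 / 3840.00 = 115.42 cm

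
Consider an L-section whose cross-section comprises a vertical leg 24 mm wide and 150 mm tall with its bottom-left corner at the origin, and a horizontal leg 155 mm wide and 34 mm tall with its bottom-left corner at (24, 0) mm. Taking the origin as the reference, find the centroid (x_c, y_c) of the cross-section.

x_c = 65.18 mm, y_c = 40.54 mm

vertical leg: A = 24 × 150 = 3600.00, centroid at (12.00, 75.00).
horizontal leg: A = 155 × 34 = 5270.00, centroid at (101.50, 17.00).
ΣA = 8870.00 mm², ΣAx_c = 578105.00 mm³, ΣAy_c = 359590.00 mm³.
x_c = 578105.00/8870.00 = 65.18 mm; y_c = 359590.00/8870.00 = 40.54 mm.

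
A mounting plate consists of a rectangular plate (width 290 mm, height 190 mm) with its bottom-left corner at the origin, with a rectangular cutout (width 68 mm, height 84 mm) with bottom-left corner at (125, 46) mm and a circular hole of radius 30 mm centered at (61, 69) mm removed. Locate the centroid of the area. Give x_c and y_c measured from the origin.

x_c = 148.38 mm, y_c = 97.44 mm

plate: A = 290 × 190 = 55100.00, centroid at (145.00, 95.00).
hole 1: A = −(68 × 84) = -5712.00, centroid at (159.00, 88.00).
hole 2: A = −π·30² = -2827.43, centroid at (61.00, 69.00).
ΣA = 46560.57 mm²
ΣAx_c = (55100.00)(145.00) + (-5712.00)(159.00) + (-2827.43)(61.00) = 6908818.56 mm³
ΣAy_c = (55100.00)(95.00) + (-5712.00)(88.00) + (-2827.43)(69.00) = 4536751.10 mm³
x_c = 6908818.56 / 46560.57 = 148.38 mm
y_c = 4536751.10 / 46560.57 = 97.44 mm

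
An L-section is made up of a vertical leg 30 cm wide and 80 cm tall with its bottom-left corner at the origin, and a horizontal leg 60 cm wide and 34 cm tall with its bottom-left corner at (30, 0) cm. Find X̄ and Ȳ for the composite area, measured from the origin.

vertical leg: A = 30 × 80 = 2400.00, centroid at (15.00, 40.00).
horizontal leg: A = 60 × 34 = 2040.00, centroid at (60.00, 17.00).
ΣA = 4440.00 cm², ΣAX̄ = 158400.00 cm³, ΣAȲ = 130680.00 cm³.
X̄ = 158400.00/4440.00 = 35.68 cm; Ȳ = 130680.00/4440.00 = 29.43 cm.

X̄ = 35.68 cm, Ȳ = 29.43 cm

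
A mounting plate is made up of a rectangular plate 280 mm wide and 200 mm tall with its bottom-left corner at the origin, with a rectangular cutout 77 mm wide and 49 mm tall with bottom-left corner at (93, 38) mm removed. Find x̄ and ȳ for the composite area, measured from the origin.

x̄ = 140.61 mm, ȳ = 102.71 mm

Part | A | x̄ᵢ | ȳᵢ | A·x̄ᵢ | A·ȳᵢ
plate | 56000.00 | 140.00 | 100.00 | 7840000.00 | 5600000.00
hole | -3773.00 | 131.50 | 62.50 | -496149.50 | -235812.50
Σ | 52227.00 |  |  | 7343850.50 | 5364187.50
x̄ = 7343850.50 / 52227.00 = 140.61 mm
ȳ = 5364187.50 / 52227.00 = 102.71 mm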